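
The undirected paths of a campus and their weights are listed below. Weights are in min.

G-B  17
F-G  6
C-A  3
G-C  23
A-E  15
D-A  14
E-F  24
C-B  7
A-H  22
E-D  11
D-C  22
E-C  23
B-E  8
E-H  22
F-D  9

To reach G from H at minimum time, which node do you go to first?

E

Enumerating some paths:
H–E–B–G: 22+8+17 = 47
H–A–C–G: 22+3+23 = 48
H–A–C–B–G: 22+3+7+17 = 49
H–E–D–F–G: 22+11+9+6 = 48
The minimum is 47 min via H–E–B–G.
So from H the first move is to E.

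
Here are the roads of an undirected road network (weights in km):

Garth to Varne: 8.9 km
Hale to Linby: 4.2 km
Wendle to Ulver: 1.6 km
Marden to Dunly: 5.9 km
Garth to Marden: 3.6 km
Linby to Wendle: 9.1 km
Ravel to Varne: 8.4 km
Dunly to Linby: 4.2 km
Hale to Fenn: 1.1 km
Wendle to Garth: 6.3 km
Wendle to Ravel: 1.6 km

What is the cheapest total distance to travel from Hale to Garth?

Enumerating some paths:
Hale - Linby - Wendle - Garth: 4.2+9.1+6.3 = 19.6
Hale - Linby - Dunly - Marden - Garth: 4.2+4.2+5.9+3.6 = 17.9
The minimum is 17.9 km via Hale - Linby - Dunly - Marden - Garth.

17.9 km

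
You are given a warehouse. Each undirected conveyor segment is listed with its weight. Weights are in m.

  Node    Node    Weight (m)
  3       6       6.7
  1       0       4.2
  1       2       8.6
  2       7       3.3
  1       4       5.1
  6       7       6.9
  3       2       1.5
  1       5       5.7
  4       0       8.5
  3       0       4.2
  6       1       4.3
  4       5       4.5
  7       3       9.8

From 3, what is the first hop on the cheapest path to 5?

Enumerating some paths:
3–0–1–5: 4.2+4.2+5.7 = 14.1
3–2–1–5: 1.5+8.6+5.7 = 15.8
The minimum is 14.1 m via 3–0–1–5.
So from 3 the first move is to 0.

0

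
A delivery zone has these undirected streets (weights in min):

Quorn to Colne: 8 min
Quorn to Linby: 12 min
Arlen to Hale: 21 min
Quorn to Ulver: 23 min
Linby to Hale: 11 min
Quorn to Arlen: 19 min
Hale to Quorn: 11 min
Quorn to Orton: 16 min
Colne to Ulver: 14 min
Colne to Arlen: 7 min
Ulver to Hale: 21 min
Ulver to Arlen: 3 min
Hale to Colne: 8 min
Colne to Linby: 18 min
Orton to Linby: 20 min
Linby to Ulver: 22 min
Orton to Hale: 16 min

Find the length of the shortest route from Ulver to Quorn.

Enumerating some paths:
Ulver–Quorn: 23 = 23
Ulver–Arlen–Colne–Quorn: 3+7+8 = 18
Ulver–Colne–Quorn: 14+8 = 22
Ulver–Arlen–Quorn: 3+19 = 22
Cheapest is Ulver–Arlen–Colne–Quorn at 18 min.

18 min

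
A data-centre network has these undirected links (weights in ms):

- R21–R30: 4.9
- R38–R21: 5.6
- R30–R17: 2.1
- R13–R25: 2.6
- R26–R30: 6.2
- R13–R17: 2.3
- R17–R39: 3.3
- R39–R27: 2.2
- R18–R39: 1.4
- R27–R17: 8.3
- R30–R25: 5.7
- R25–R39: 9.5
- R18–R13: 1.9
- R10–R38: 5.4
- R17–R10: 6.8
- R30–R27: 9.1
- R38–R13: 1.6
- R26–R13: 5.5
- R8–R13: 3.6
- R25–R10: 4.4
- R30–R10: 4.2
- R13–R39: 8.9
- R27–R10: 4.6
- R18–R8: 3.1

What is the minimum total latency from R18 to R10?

Enumerating some paths:
R18 - R13 - R38 - R10: 1.9+1.6+5.4 = 8.9
R18 - R13 - R25 - R10: 1.9+2.6+4.4 = 8.9
R18 - R39 - R27 - R10: 1.4+2.2+4.6 = 8.2
R18 - R13 - R17 - R30 - R10: 1.9+2.3+2.1+4.2 = 10.5
The minimum is 8.2 ms via R18 - R39 - R27 - R10.

8.2 ms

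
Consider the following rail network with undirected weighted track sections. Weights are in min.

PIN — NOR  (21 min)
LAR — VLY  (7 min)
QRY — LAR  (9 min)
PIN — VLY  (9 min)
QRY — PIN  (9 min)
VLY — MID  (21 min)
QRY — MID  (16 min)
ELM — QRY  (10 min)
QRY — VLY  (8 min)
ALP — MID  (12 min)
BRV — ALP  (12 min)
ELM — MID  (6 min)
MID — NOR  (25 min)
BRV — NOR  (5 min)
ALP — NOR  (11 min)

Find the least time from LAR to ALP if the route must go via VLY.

40 min

Best LAR to VLY: LAR–VLY costing 7
Best VLY to ALP: VLY–MID–ALP costing 33
Total via VLY: 7 + 33 = 40 min.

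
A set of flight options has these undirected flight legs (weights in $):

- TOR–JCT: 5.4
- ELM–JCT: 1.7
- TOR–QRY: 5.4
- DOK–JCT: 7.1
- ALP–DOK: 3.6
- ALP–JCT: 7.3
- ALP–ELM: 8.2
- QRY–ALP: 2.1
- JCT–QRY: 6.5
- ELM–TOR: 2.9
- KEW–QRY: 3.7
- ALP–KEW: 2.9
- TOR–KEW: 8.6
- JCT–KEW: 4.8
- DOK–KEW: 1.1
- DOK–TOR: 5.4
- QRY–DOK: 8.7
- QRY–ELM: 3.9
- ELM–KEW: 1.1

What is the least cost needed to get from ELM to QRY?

Candidate routes:
ELM - QRY: 3.9 = 3.9
ELM - KEW - ALP - QRY: 1.1+2.9+2.1 = 6.1
ELM - KEW - QRY: 1.1+3.7 = 4.8
The minimum is $3.9 via ELM - QRY.

$3.9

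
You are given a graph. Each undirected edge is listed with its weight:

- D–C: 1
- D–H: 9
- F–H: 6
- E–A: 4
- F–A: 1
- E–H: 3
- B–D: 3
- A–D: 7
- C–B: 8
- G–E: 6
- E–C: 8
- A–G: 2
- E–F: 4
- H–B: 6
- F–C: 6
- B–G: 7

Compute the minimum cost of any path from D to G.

Compare a few routes:
D–C–F–A–G: 1+6+1+2 = 10
D–B–G: 3+7 = 10
D–A–G: 7+2 = 9
D–C–E–A–G: 1+8+4+2 = 15
The minimum is 9 via D–A–G.

9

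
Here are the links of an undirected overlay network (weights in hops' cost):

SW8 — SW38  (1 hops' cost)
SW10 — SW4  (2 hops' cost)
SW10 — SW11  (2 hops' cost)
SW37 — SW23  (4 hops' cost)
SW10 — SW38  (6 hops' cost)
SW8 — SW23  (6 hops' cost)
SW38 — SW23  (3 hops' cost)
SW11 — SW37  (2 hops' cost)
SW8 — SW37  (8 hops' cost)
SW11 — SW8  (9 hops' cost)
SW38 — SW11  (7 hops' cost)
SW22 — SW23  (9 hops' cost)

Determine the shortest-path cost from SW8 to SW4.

Compare a few routes:
SW8–SW37–SW11–SW10–SW4: 8+2+2+2 = 14
SW8–SW11–SW10–SW4: 9+2+2 = 13
SW8–SW38–SW11–SW10–SW4: 1+7+2+2 = 12
SW8–SW38–SW10–SW4: 1+6+2 = 9
Cheapest is SW8–SW38–SW10–SW4 at 9 hops' cost.

9 hops' cost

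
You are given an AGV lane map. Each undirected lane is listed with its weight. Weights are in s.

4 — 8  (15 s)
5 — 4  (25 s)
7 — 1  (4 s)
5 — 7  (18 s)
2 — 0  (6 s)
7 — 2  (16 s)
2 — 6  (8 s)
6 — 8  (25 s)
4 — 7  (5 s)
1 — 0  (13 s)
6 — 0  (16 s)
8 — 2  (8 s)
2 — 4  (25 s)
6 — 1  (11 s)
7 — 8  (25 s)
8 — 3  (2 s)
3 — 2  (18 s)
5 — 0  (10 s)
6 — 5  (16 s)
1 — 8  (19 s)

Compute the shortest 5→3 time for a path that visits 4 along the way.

Best 5 to 4: 5–7–4 costing 23
Shortest 4→3: 4–8–3 = 17
Total via 4: 23 + 17 = 40 s.

40 s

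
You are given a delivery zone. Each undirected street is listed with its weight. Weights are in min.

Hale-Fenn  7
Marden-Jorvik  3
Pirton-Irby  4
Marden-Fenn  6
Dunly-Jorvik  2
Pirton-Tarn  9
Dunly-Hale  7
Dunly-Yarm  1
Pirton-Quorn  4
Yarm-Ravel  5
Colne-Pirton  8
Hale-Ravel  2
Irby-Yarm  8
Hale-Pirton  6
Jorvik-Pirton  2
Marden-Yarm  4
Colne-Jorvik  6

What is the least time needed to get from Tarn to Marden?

14 min

Running Dijkstra from Tarn:
Tarn: 0
Pirton: 9  (via Tarn)
Jorvik: 11  (via Pirton)
Irby: 13  (via Pirton)
Quorn: 13  (via Pirton)
Dunly: 13  (via Jorvik)
Yarm: 14  (via Dunly)
Marden: 14  (via Jorvik)
Shortest route: Tarn–Pirton–Jorvik–Marden = 14 min.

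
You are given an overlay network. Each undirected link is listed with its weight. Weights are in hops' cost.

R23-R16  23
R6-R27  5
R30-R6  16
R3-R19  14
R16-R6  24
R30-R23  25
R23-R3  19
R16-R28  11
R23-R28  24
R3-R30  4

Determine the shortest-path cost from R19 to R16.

56 hops' cost

Candidate routes:
R19–R3–R30–R6–R16: 14+4+16+24 = 58
R19–R3–R23–R16: 14+19+23 = 56
The minimum is 56 hops' cost via R19–R3–R23–R16.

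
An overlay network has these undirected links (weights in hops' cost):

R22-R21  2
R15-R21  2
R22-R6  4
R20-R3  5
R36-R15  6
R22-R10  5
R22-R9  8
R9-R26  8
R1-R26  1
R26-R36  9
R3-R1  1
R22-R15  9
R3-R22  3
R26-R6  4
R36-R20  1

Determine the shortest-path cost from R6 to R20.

11 hops' cost

Shortest distances from R6:
R6: 0
R22: 4  (via R6)
R26: 4  (via R6)
R1: 5  (via R26)
R3: 6  (via R1)
R21: 6  (via R22)
R15: 8  (via R21)
R10: 9  (via R22)
R20: 11  (via R3)
Shortest route: R6–R26–R1–R3–R20 = 11 hops' cost.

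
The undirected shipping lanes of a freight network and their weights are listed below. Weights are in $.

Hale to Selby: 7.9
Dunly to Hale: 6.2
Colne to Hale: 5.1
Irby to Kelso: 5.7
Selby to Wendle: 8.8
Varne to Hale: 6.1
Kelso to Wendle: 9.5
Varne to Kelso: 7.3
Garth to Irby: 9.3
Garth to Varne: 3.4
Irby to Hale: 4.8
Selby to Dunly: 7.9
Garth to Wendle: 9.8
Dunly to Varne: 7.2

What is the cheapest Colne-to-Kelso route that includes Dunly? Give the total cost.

Shortest Colne→Dunly: Colne → Hale → Dunly = 11.3
Best Dunly to Kelso: Dunly → Varne → Kelso costing 14.5
Total via Dunly: 11.3 + 14.5 = $25.8.

$25.8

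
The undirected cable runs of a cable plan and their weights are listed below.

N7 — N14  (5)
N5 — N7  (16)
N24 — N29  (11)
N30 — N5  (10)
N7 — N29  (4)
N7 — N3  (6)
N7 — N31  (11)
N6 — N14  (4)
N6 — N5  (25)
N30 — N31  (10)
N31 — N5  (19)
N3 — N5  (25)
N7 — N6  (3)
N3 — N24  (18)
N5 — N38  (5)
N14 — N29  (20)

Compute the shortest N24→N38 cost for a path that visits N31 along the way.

Best N24 to N31: N24 → N29 → N7 → N31 costing 26
Best N31 to N38: N31 → N5 → N38 costing 24
Total via N31: 26 + 24 = 50.

50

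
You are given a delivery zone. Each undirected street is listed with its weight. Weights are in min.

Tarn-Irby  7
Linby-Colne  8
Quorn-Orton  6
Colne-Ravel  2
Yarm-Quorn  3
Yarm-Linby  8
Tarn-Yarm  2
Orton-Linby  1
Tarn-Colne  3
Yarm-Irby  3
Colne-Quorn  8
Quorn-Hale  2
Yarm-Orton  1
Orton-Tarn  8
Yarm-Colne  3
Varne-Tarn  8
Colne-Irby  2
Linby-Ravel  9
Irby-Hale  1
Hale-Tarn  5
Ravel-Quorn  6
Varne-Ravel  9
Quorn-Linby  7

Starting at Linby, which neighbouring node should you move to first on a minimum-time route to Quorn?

Candidate routes:
Linby - Orton - Quorn: 1+6 = 7
Linby - Orton - Yarm - Quorn: 1+1+3 = 5
Cheapest is Linby - Orton - Yarm - Quorn at 5 min.
So from Linby the first move is to Orton.

Orton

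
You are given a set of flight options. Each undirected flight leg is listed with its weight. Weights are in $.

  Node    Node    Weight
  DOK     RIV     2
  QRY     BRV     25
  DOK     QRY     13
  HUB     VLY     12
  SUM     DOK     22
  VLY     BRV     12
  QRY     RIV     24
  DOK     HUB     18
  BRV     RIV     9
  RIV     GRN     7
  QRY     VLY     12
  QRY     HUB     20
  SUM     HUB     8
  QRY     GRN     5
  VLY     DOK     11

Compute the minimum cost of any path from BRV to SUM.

Enumerating some paths:
BRV–RIV–DOK–SUM: 9+2+22 = 33
BRV–VLY–HUB–SUM: 12+12+8 = 32
BRV–RIV–DOK–HUB–SUM: 9+2+18+8 = 37
The minimum is $32 via BRV–VLY–HUB–SUM.

$32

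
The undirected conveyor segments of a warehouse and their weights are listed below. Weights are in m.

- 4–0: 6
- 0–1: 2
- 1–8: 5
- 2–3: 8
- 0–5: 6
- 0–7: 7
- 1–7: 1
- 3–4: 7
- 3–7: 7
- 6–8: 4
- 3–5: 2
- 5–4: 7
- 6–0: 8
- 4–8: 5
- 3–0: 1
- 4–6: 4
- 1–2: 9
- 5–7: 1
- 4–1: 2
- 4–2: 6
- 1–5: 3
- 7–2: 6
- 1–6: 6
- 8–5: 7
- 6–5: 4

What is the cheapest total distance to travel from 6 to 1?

Enumerating some paths:
6 - 5 - 1: 4+3 = 7
6 - 8 - 1: 4+5 = 9
6 - 1: 6 = 6
6 - 5 - 3 - 0 - 1: 4+2+1+2 = 9
The minimum is 6 m via 6 - 1.

6 m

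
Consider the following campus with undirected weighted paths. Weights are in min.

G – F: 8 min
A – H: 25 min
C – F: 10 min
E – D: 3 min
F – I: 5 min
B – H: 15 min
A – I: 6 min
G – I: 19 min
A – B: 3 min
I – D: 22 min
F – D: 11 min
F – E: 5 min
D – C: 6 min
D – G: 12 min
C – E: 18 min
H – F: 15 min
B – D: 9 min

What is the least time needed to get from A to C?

18 min

Running Dijkstra from A:
A: 0
B: 3  (via A)
I: 6  (via A)
F: 11  (via I)
D: 12  (via B)
E: 15  (via D)
C: 18  (via D)
Shortest route: A → B → D → C = 18 min.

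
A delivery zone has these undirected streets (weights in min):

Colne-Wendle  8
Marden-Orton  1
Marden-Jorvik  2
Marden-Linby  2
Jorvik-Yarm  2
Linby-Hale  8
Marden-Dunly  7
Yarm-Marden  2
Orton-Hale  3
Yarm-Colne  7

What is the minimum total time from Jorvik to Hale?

6 min

Shortest distances from Jorvik:
Jorvik: 0
Yarm: 2  (via Jorvik)
Marden: 2  (via Jorvik)
Orton: 3  (via Marden)
Linby: 4  (via Marden)
Hale: 6  (via Orton)
Shortest route: Jorvik–Marden–Orton–Hale = 6 min.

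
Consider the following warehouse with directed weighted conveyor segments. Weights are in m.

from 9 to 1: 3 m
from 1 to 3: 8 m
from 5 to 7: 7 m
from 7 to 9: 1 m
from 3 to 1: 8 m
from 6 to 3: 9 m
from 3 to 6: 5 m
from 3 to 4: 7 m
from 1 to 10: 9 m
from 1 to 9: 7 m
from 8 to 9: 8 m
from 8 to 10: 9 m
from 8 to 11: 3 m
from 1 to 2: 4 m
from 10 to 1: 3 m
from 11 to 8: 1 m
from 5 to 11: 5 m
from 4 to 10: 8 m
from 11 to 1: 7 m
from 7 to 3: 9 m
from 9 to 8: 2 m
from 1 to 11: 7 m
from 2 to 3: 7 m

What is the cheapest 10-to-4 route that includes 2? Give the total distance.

21 m

Shortest 10→2: 10 → 1 → 2 = 7
Best 2 to 4: 2 → 3 → 4 costing 14
Total via 2: 7 + 14 = 21 m.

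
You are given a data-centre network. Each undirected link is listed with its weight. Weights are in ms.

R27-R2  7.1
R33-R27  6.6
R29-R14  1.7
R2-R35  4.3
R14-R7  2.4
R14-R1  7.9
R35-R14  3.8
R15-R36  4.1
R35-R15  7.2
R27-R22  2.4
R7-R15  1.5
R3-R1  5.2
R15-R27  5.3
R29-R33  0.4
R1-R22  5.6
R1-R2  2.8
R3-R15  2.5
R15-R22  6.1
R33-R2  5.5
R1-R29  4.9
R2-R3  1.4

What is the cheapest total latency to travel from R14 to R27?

Settle nodes by increasing distance from R14:
R14: 0
R29: 1.7  (via R14)
R33: 2.1  (via R29)
R7: 2.4  (via R14)
R35: 3.8  (via R14)
R15: 3.9  (via R7)
R3: 6.4  (via R15)
R1: 6.6  (via R29)
R2: 7.6  (via R33)
R36: 8  (via R15)
R27: 8.7  (via R33)
Shortest route: R14 → R29 → R33 → R27 = 8.7 ms.

8.7 ms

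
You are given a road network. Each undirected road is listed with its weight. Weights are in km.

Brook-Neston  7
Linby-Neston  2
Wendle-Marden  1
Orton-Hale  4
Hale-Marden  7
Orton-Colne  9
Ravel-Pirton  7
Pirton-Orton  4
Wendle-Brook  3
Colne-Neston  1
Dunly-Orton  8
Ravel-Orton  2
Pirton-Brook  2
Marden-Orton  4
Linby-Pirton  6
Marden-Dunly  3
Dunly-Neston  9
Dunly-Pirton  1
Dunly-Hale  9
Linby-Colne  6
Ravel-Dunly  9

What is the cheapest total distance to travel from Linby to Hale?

14 km

Compare a few routes:
Linby → Pirton → Dunly → Hale: 6+1+9 = 16
Linby → Neston → Colne → Orton → Hale: 2+1+9+4 = 16
Linby → Pirton → Orton → Hale: 6+4+4 = 14
The minimum is 14 km via Linby → Pirton → Orton → Hale.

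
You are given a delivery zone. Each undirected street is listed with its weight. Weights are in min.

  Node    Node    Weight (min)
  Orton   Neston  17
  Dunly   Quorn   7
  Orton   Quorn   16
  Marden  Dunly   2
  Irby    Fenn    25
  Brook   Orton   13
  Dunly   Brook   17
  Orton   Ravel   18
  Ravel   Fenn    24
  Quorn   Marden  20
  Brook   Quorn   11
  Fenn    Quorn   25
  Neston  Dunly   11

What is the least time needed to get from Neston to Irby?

Candidate routes:
Neston → Dunly → Marden → Quorn → Fenn → Irby: 11+2+20+25+25 = 83
Neston → Orton → Quorn → Fenn → Irby: 17+16+25+25 = 83
Neston → Dunly → Quorn → Fenn → Irby: 11+7+25+25 = 68
Neston → Orton → Ravel → Fenn → Irby: 17+18+24+25 = 84
The minimum is 68 min via Neston → Dunly → Quorn → Fenn → Irby.

68 min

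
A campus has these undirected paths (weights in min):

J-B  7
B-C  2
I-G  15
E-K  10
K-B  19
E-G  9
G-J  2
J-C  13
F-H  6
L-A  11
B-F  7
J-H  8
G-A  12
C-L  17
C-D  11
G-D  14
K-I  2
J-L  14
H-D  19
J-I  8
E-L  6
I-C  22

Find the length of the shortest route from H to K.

18 min

Running Dijkstra from H:
H: 0
F: 6  (via H)
J: 8  (via H)
G: 10  (via J)
B: 13  (via F)
C: 15  (via B)
I: 16  (via J)
K: 18  (via I)
Shortest route: H–J–I–K = 18 min.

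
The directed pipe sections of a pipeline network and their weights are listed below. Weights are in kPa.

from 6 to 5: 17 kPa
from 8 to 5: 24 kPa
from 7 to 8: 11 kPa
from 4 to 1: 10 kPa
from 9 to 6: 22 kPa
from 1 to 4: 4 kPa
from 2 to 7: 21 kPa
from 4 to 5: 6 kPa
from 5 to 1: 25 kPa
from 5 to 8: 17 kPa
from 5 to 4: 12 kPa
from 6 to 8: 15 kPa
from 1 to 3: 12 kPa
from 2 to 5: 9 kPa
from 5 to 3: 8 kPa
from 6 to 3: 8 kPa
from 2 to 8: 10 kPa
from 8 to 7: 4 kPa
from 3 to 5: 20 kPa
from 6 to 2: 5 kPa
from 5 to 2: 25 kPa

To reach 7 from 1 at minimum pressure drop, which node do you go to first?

4

Candidate routes:
1 → 3 → 5 → 8 → 7: 12+20+17+4 = 53
1 → 4 → 5 → 8 → 7: 4+6+17+4 = 31
1 → 4 → 5 → 2 → 8 → 7: 4+6+25+10+4 = 49
The minimum is 31 kPa via 1 → 4 → 5 → 8 → 7.
So from 1 the first move is to 4.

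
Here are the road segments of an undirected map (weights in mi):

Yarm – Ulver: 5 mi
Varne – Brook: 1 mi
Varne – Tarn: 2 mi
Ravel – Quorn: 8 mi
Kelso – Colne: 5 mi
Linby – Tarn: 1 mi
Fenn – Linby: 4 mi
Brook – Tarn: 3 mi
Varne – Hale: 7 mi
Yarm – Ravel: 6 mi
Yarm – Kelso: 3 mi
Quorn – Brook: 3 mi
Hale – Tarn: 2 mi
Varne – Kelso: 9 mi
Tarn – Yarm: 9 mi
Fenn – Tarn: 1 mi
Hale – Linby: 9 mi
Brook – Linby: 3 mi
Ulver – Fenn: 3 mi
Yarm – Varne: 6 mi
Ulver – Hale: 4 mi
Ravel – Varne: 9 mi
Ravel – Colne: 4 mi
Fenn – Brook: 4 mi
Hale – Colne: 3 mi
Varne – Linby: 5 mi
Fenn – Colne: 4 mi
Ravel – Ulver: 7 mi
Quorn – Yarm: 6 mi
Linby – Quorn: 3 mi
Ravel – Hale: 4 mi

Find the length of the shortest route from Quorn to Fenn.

5 mi

Running Dijkstra from Quorn:
Quorn: 0
Linby: 3  (via Quorn)
Brook: 3  (via Quorn)
Tarn: 4  (via Linby)
Varne: 4  (via Brook)
Fenn: 5  (via Tarn)
Shortest route: Quorn–Linby–Tarn–Fenn = 5 mi.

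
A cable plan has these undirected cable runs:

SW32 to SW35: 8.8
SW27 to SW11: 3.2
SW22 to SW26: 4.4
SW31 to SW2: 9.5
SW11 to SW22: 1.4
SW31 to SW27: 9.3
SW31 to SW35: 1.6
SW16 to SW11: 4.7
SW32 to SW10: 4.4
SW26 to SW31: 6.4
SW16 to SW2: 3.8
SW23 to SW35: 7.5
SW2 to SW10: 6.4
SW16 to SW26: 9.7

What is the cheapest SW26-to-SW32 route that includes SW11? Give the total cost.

Shortest SW26→SW11: SW26–SW22–SW11 = 5.8
Best SW11 to SW32: SW11–SW16–SW2–SW10–SW32 costing 19.3
Total via SW11: 5.8 + 19.3 = 25.1.

25.1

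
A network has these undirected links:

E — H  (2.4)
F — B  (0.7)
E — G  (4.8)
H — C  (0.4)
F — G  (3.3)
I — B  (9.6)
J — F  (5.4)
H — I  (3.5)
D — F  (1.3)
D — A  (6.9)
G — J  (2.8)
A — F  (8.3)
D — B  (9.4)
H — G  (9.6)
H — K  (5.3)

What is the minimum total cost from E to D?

Enumerating some paths:
E → G → J → F → D: 4.8+2.8+5.4+1.3 = 14.3
E → G → F → D: 4.8+3.3+1.3 = 9.4
Cheapest is E → G → F → D at 9.4.

9.4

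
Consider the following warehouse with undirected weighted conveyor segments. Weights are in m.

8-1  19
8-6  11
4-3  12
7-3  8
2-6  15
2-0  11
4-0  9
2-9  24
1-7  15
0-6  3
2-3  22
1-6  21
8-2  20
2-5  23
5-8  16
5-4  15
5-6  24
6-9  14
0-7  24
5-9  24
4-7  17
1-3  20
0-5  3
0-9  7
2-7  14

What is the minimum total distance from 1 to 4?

32 m

Enumerating some paths:
1 → 6 → 0 → 4: 21+3+9 = 33
1 → 7 → 4: 15+17 = 32
The minimum is 32 m via 1 → 7 → 4.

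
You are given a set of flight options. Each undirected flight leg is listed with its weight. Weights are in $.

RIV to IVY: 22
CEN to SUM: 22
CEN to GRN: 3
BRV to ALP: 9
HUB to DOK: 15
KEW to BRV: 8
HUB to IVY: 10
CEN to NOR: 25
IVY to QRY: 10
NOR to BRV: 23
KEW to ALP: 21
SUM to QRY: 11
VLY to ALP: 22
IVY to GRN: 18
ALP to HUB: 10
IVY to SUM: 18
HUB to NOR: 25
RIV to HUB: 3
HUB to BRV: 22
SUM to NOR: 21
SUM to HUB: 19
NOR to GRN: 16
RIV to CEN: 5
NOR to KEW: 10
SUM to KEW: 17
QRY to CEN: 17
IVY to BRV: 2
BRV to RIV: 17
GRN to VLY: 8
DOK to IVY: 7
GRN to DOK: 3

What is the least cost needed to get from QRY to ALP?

Running Dijkstra from QRY:
QRY: 0
IVY: 10  (via QRY)
SUM: 11  (via QRY)
BRV: 12  (via IVY)
DOK: 17  (via IVY)
CEN: 17  (via QRY)
HUB: 20  (via IVY)
KEW: 20  (via BRV)
GRN: 20  (via DOK)
ALP: 21  (via BRV)
Shortest route: QRY–IVY–BRV–ALP = $21.

$21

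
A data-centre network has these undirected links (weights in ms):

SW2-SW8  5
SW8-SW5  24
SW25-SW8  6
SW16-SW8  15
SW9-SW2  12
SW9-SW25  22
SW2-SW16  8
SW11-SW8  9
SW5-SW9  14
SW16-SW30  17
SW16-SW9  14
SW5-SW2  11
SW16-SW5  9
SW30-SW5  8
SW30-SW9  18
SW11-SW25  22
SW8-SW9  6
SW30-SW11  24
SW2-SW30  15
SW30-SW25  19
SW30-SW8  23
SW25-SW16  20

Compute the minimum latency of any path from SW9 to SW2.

Settle nodes by increasing distance from SW9:
SW9: 0
SW8: 6  (via SW9)
SW2: 11  (via SW8)
Shortest route: SW9–SW8–SW2 = 11 ms.

11 ms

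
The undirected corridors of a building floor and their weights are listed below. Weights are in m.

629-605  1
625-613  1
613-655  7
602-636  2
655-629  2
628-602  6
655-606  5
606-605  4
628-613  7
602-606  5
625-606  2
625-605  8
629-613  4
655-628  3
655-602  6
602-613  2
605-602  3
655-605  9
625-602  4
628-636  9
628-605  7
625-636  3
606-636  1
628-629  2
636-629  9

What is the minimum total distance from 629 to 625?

Compare a few routes:
629 - 613 - 625: 4+1 = 5
629 - 605 - 602 - 613 - 625: 1+3+2+1 = 7
The minimum is 5 m via 629 - 613 - 625.

5 m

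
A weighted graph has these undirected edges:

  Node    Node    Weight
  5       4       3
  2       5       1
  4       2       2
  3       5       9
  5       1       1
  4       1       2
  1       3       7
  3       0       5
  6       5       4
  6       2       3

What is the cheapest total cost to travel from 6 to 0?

Shortest distances from 6:
6: 0
2: 3  (via 6)
5: 4  (via 6)
1: 5  (via 5)
4: 5  (via 2)
3: 12  (via 1)
0: 17  (via 3)
Shortest route: 6–5–1–3–0 = 17.

17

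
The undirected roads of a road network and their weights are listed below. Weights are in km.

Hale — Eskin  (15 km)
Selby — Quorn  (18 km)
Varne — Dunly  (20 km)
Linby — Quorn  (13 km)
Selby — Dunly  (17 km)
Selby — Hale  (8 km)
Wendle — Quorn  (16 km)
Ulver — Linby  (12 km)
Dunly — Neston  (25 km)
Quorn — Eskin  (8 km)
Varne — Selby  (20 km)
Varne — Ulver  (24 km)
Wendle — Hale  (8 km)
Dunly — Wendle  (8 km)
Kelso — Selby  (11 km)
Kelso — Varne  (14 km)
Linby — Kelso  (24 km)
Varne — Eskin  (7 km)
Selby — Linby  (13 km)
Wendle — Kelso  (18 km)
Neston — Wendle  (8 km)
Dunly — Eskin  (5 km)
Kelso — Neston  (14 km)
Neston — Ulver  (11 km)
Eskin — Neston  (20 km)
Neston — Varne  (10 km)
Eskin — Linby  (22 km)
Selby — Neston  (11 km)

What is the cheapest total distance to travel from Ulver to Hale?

Running Dijkstra from Ulver:
Ulver: 0
Neston: 11  (via Ulver)
Linby: 12  (via Ulver)
Wendle: 19  (via Neston)
Varne: 21  (via Neston)
Selby: 22  (via Neston)
Quorn: 25  (via Linby)
Kelso: 25  (via Neston)
Dunly: 27  (via Wendle)
Hale: 27  (via Wendle)
Shortest route: Ulver–Neston–Wendle–Hale = 27 km.

27 km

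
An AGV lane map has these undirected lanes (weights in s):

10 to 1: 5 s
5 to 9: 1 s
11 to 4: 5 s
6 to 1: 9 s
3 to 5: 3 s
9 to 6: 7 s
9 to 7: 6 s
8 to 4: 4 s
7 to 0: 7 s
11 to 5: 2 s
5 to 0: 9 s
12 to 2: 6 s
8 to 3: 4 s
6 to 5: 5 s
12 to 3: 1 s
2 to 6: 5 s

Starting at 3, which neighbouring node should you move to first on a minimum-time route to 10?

5

Enumerating some paths:
3 → 8 → 4 → 11 → 5 → 6 → 1 → 10: 4+4+5+2+5+9+5 = 34
3 → 5 → 6 → 1 → 10: 3+5+9+5 = 22
3 → 5 → 9 → 6 → 1 → 10: 3+1+7+9+5 = 25
3 → 12 → 2 → 6 → 1 → 10: 1+6+5+9+5 = 26
The minimum is 22 s via 3 → 5 → 6 → 1 → 10.
So from 3 the first move is to 5.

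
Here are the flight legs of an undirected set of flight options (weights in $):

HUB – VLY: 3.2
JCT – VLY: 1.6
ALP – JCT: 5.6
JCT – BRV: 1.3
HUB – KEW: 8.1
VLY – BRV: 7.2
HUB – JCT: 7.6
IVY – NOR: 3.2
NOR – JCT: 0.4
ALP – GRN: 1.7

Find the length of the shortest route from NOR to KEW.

$13.3

Compare a few routes:
NOR–JCT–BRV–VLY–HUB–KEW: 0.4+1.3+7.2+3.2+8.1 = 20.2
NOR–JCT–HUB–KEW: 0.4+7.6+8.1 = 16.1
NOR–JCT–VLY–HUB–KEW: 0.4+1.6+3.2+8.1 = 13.3
Cheapest is NOR–JCT–VLY–HUB–KEW at $13.3.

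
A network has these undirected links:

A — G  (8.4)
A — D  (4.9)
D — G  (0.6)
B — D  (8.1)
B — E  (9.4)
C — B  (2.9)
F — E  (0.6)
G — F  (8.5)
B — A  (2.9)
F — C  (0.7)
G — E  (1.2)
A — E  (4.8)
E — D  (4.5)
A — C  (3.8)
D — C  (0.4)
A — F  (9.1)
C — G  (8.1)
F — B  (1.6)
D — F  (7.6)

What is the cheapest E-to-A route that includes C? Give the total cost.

Best E to C: E → F → C costing 1.3
Best C to A: C → A costing 3.8
Total via C: 1.3 + 3.8 = 5.1.

5.1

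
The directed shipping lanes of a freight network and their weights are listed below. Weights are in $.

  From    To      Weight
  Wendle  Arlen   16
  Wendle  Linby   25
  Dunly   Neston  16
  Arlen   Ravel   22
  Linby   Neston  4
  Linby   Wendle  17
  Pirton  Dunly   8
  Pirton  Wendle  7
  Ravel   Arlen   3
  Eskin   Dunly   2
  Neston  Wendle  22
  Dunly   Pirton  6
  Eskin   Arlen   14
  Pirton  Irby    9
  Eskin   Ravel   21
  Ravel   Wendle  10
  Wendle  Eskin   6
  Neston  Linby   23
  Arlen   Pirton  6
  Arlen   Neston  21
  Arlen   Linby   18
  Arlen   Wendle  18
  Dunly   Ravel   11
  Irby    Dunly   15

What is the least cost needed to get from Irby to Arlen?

Candidate routes:
Irby - Dunly - Ravel - Arlen: 15+11+3 = 29
Irby - Dunly - Pirton - Wendle - Arlen: 15+6+7+16 = 44
Irby - Dunly - Ravel - Wendle - Arlen: 15+11+10+16 = 52
Irby - Dunly - Pirton - Wendle - Eskin - Arlen: 15+6+7+6+14 = 48
Cheapest is Irby - Dunly - Ravel - Arlen at $29.

$29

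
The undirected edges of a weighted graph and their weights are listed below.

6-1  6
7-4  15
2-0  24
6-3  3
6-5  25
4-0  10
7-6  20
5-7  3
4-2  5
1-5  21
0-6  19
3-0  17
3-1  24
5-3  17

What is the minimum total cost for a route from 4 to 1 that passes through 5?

39

Shortest 4→5: 4 → 7 → 5 = 18
Shortest 5→1: 5 → 1 = 21
Total via 5: 18 + 21 = 39.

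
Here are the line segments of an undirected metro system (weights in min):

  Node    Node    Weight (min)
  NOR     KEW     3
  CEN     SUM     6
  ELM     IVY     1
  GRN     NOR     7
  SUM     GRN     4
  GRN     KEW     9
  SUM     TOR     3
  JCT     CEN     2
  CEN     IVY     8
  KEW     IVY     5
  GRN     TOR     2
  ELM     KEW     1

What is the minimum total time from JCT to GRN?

Running Dijkstra from JCT:
JCT: 0
CEN: 2  (via JCT)
SUM: 8  (via CEN)
IVY: 10  (via CEN)
ELM: 11  (via IVY)
TOR: 11  (via SUM)
GRN: 12  (via SUM)
Shortest route: JCT → CEN → SUM → GRN = 12 min.

12 min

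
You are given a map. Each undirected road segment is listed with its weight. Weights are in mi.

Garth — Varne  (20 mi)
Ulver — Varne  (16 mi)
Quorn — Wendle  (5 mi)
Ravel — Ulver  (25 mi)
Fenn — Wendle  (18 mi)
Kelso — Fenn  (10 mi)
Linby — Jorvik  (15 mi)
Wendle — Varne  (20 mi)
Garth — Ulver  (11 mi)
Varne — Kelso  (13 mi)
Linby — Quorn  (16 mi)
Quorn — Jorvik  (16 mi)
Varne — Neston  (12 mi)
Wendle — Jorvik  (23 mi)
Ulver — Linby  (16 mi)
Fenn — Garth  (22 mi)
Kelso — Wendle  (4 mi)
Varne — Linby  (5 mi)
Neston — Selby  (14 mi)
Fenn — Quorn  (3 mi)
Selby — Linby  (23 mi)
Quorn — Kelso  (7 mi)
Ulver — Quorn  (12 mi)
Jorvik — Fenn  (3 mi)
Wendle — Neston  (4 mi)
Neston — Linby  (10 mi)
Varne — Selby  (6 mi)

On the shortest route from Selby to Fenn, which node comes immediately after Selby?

Neston

Candidate routes:
Selby–Neston–Wendle–Quorn–Fenn: 14+4+5+3 = 26
Selby–Varne–Kelso–Quorn–Fenn: 6+13+7+3 = 29
Cheapest is Selby–Neston–Wendle–Quorn–Fenn at 26 mi.
So from Selby the first move is to Neston.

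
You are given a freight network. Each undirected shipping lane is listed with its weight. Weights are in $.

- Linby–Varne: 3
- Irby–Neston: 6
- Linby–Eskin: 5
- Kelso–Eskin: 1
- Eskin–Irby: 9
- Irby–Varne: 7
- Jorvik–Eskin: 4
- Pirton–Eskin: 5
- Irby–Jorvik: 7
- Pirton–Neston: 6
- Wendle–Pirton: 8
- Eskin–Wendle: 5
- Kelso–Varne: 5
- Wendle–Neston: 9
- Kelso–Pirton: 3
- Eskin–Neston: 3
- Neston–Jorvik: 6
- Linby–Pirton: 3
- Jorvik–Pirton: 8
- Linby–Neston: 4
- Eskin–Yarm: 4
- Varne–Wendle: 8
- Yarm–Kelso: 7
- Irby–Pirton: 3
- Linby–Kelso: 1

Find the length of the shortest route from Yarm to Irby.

Compare a few routes:
Yarm - Eskin - Neston - Irby: 4+3+6 = 13
Yarm - Eskin - Kelso - Linby - Pirton - Irby: 4+1+1+3+3 = 12
Yarm - Eskin - Pirton - Irby: 4+5+3 = 12
Yarm - Eskin - Kelso - Pirton - Irby: 4+1+3+3 = 11
The minimum is $11 via Yarm - Eskin - Kelso - Pirton - Irby.

$11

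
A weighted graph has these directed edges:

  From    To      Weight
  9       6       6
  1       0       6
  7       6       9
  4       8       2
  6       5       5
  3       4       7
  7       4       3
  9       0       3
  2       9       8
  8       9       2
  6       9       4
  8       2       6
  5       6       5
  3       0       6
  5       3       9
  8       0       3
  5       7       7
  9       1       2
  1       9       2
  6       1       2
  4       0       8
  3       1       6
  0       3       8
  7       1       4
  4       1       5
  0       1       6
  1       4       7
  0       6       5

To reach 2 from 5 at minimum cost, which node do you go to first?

Compare a few routes:
5–3–4–8–2: 9+7+2+6 = 24
5–6–1–4–8–2: 5+2+7+2+6 = 22
5–7–1–4–8–2: 7+4+7+2+6 = 26
5–7–4–8–2: 7+3+2+6 = 18
Cheapest is 5–7–4–8–2 at 18.
So from 5 the first move is to 7.

7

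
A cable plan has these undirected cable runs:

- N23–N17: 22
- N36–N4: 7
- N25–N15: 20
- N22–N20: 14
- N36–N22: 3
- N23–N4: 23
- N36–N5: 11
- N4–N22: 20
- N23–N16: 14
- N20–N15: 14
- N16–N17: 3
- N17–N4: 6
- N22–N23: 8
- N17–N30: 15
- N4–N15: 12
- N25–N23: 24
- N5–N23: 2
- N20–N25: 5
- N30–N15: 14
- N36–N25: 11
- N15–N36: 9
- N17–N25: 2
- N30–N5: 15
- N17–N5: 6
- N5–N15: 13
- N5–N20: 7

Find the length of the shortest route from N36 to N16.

Enumerating some paths:
N36–N4–N17–N16: 7+6+3 = 16
N36–N5–N17–N16: 11+6+3 = 20
The minimum is 16 via N36–N4–N17–N16.

16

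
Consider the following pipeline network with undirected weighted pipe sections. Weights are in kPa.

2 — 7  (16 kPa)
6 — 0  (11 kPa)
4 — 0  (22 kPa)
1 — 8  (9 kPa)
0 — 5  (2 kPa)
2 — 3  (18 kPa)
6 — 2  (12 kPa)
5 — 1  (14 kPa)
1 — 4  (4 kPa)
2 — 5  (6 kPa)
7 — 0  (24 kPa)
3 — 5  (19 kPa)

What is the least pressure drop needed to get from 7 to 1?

Compare a few routes:
7 → 0 → 5 → 1: 24+2+14 = 40
7 → 0 → 4 → 1: 24+22+4 = 50
7 → 2 → 5 → 1: 16+6+14 = 36
The minimum is 36 kPa via 7 → 2 → 5 → 1.

36 kPa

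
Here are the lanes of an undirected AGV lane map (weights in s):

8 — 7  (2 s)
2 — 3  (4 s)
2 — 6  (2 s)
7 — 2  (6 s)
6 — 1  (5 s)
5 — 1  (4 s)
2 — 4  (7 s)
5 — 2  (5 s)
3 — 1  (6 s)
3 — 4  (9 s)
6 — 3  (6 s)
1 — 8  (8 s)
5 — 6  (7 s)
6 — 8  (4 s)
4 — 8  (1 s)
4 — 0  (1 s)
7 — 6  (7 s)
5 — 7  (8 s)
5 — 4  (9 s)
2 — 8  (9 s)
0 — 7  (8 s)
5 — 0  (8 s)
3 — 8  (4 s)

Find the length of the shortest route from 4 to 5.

Compare a few routes:
4 → 5: 9 = 9
4 → 8 → 7 → 5: 1+2+8 = 11
The minimum is 9 s via 4 → 5.

9 s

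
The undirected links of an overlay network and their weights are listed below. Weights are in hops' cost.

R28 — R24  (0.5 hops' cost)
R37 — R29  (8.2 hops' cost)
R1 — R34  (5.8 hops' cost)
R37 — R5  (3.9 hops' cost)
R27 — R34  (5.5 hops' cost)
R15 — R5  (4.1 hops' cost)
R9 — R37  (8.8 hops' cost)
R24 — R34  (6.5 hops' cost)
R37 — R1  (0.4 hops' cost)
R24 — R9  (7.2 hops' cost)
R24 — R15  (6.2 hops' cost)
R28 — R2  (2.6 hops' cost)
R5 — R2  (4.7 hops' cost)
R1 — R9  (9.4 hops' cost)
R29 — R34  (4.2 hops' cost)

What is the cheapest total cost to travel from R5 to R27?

Candidate routes:
R5–R37–R1–R34–R27: 3.9+0.4+5.8+5.5 = 15.6
R5–R2–R28–R24–R34–R27: 4.7+2.6+0.5+6.5+5.5 = 19.8
Cheapest is R5–R37–R1–R34–R27 at 15.6 hops' cost.

15.6 hops' cost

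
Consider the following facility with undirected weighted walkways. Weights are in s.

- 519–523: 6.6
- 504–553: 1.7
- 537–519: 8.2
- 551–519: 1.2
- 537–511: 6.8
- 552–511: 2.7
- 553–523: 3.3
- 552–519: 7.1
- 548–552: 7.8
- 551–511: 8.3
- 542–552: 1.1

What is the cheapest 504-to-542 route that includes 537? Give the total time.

30.4 s

Best 504 to 537: 504 → 553 → 523 → 519 → 537 costing 19.8
Shortest 537→542: 537 → 511 → 552 → 542 = 10.6
Total via 537: 19.8 + 10.6 = 30.4 s.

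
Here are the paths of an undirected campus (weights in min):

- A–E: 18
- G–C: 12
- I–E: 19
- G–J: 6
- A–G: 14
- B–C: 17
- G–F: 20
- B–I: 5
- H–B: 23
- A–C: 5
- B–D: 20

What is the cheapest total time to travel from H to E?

47 min

Running Dijkstra from H:
H: 0
B: 23  (via H)
I: 28  (via B)
C: 40  (via B)
D: 43  (via B)
A: 45  (via C)
E: 47  (via I)
Shortest route: H → B → I → E = 47 min.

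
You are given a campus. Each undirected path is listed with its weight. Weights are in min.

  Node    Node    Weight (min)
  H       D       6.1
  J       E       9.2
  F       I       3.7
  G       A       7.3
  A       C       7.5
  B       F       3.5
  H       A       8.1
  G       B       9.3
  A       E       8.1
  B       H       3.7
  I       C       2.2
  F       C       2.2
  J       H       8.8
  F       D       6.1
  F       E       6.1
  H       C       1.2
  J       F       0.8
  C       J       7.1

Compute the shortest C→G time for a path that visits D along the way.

Best C to D: C → H → D costing 7.3
Shortest D→G: D → F → B → G = 18.9
Total via D: 7.3 + 18.9 = 26.2 min.

26.2 min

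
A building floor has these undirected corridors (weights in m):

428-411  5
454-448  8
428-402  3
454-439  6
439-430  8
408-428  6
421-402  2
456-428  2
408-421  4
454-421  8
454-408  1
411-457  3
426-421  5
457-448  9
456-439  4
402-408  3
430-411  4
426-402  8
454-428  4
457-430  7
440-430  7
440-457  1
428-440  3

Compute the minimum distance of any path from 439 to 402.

Running Dijkstra from 439:
439: 0
456: 4  (via 439)
454: 6  (via 439)
428: 6  (via 456)
408: 7  (via 454)
430: 8  (via 439)
440: 9  (via 428)
402: 9  (via 428)
Shortest route: 439–456–428–402 = 9 m.

9 m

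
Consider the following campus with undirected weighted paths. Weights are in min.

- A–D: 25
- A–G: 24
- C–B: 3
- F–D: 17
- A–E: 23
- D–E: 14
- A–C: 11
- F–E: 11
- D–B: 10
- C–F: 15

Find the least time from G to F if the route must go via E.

Shortest G→E: G–A–E = 47
Best E to F: E–F costing 11
Total via E: 47 + 11 = 58 min.

58 min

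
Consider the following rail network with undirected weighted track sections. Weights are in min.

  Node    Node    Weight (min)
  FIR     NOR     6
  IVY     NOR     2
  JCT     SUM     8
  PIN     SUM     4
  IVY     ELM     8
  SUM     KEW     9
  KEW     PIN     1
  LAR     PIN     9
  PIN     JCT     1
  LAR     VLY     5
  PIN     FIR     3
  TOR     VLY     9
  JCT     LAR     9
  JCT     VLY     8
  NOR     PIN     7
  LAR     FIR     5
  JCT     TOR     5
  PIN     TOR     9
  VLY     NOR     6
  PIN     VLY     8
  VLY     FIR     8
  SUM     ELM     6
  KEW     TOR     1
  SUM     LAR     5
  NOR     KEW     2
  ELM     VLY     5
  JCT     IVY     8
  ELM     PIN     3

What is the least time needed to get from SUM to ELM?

6 min

Running Dijkstra from SUM:
SUM: 0
PIN: 4  (via SUM)
KEW: 5  (via PIN)
JCT: 5  (via PIN)
LAR: 5  (via SUM)
TOR: 6  (via KEW)
ELM: 6  (via SUM)
Shortest route: SUM → ELM = 6 min.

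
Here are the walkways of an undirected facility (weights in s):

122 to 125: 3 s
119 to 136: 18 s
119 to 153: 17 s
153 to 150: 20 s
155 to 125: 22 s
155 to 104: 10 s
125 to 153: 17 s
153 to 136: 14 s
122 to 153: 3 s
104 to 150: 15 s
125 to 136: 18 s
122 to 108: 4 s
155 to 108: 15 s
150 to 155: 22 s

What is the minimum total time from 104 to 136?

46 s

Running Dijkstra from 104:
104: 0
155: 10  (via 104)
150: 15  (via 104)
108: 25  (via 155)
122: 29  (via 108)
125: 32  (via 155)
153: 32  (via 122)
136: 46  (via 153)
Shortest route: 104 → 155 → 108 → 122 → 153 → 136 = 46 s.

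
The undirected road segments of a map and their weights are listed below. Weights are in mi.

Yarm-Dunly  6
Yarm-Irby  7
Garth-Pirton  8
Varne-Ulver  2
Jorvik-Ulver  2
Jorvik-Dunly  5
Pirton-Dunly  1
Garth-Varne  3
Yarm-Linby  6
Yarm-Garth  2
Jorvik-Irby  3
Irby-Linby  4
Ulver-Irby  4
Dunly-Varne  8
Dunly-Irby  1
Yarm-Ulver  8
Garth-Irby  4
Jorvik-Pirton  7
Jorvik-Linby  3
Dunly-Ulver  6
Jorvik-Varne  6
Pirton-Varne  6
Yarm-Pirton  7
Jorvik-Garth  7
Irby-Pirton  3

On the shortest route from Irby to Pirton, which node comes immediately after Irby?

Compare a few routes:
Irby - Pirton: 3 = 3
Irby - Dunly - Pirton: 1+1 = 2
The minimum is 2 mi via Irby - Dunly - Pirton.
So from Irby the first move is to Dunly.

Dunly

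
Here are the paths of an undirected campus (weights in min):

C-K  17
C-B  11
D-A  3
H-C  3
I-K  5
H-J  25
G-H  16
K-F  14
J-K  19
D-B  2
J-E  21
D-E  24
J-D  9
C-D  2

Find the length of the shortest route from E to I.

45 min

Settle nodes by increasing distance from E:
E: 0
J: 21  (via E)
D: 24  (via E)
B: 26  (via D)
C: 26  (via D)
A: 27  (via D)
H: 29  (via C)
K: 40  (via J)
G: 45  (via H)
I: 45  (via K)
Shortest route: E–J–K–I = 45 min.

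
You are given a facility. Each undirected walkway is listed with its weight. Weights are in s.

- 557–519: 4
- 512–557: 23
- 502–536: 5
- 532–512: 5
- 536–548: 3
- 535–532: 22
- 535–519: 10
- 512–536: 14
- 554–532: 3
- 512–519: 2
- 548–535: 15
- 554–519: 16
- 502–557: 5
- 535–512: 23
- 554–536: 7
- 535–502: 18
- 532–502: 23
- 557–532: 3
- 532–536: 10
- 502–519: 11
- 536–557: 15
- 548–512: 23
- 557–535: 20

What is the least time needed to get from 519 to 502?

9 s

Candidate routes:
519 - 502: 11 = 11
519 - 557 - 502: 4+5 = 9
Cheapest is 519 - 557 - 502 at 9 s.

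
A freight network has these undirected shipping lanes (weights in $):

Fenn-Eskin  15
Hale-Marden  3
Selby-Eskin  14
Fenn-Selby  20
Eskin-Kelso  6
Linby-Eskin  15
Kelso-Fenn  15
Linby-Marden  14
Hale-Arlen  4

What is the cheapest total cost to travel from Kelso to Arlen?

Running Dijkstra from Kelso:
Kelso: 0
Eskin: 6  (via Kelso)
Fenn: 15  (via Kelso)
Selby: 20  (via Eskin)
Linby: 21  (via Eskin)
Marden: 35  (via Linby)
Hale: 38  (via Marden)
Arlen: 42  (via Hale)
Shortest route: Kelso–Eskin–Linby–Marden–Hale–Arlen = $42.

$42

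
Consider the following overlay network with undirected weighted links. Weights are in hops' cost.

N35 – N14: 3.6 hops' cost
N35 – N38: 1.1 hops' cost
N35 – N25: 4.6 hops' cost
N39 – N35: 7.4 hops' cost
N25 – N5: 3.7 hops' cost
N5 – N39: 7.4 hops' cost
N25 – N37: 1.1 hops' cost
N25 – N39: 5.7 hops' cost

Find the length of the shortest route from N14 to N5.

Running Dijkstra from N14:
N14: 0
N35: 3.6  (via N14)
N38: 4.7  (via N35)
N25: 8.2  (via N35)
N37: 9.3  (via N25)
N39: 11  (via N35)
N5: 11.9  (via N25)
Shortest route: N14–N35–N25–N5 = 11.9 hops' cost.

11.9 hops' cost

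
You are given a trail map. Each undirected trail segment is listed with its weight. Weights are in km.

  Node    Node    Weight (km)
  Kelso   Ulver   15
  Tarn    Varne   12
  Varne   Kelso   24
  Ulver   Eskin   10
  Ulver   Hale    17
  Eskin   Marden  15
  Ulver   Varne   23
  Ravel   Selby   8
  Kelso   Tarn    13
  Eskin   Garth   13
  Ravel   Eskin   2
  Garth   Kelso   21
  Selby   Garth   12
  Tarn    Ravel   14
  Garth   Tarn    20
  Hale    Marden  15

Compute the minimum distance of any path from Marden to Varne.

Compare a few routes:
Marden - Eskin - Ravel - Tarn - Varne: 15+2+14+12 = 43
Marden - Eskin - Ulver - Varne: 15+10+23 = 48
Marden - Hale - Ulver - Varne: 15+17+23 = 55
Cheapest is Marden - Eskin - Ravel - Tarn - Varne at 43 km.

43 km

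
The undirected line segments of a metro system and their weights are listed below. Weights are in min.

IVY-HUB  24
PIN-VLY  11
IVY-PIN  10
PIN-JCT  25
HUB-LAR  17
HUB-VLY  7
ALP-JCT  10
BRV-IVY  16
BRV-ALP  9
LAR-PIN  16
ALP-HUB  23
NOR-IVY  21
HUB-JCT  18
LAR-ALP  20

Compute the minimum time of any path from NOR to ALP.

46 min

Compare a few routes:
NOR - IVY - BRV - ALP: 21+16+9 = 46
NOR - IVY - PIN - JCT - ALP: 21+10+25+10 = 66
Cheapest is NOR - IVY - BRV - ALP at 46 min.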